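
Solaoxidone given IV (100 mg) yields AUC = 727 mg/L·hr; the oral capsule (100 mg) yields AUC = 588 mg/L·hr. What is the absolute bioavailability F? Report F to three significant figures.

F = (AUC_ev / D_ev) / (AUC_iv / D_iv)
  = (588/100) / (727/100)
  = 5.88 / 7.27 = 0.8088

F = 0.809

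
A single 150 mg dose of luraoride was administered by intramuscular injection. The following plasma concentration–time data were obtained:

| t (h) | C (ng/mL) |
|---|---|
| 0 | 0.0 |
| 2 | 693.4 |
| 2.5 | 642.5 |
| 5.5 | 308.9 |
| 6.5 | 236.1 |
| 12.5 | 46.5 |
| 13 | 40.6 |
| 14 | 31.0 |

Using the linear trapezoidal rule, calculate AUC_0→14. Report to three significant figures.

AUC = 3630 ng/mL·h

Trapezoidal AUC_0→14:
  [0→2]: (0.0+693.4)/2 × 2 = 693.4
  [2→2.5]: (693.4+642.5)/2 × 0.5 = 333.975
  [2.5→5.5]: (642.5+308.9)/2 × 3 = 1427.1
  [5.5→6.5]: (308.9+236.1)/2 × 1 = 272.5
  [6.5→12.5]: (236.1+46.5)/2 × 6 = 847.8
  [12.5→13]: (46.5+40.6)/2 × 0.5 = 21.775
  [13→14]: (40.6+31.0)/2 × 1 = 35.8
  Sum = 3632.35 ng/mL·h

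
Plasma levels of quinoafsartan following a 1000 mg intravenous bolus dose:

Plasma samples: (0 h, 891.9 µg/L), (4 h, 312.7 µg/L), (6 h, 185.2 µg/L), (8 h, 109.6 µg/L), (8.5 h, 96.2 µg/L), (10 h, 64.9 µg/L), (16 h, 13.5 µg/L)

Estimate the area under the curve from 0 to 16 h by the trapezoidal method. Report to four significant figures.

Trapezoidal AUC_0→16:
  [0→4]: (891.9+312.7)/2 × 4 = 2409.2
  [4→6]: (312.7+185.2)/2 × 2 = 497.9
  [6→8]: (185.2+109.6)/2 × 2 = 294.8
  [8→8.5]: (109.6+96.2)/2 × 0.5 = 51.45
  [8.5→10]: (96.2+64.9)/2 × 1.5 = 120.825
  [10→16]: (64.9+13.5)/2 × 6 = 235.2
  Sum = 3609.375 µg/L·h

AUC = 3609 µg/L·h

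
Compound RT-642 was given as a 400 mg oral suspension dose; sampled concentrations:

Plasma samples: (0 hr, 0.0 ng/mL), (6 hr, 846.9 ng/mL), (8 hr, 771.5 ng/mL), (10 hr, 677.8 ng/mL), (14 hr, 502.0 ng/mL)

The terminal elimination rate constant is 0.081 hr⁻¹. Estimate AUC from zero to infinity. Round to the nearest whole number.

AUC = 14166 ng/mL·hr

Trapezoidal AUC_0→14:
  [0→6]: (0.0+846.9)/2 × 6 = 2540.7
  [6→8]: (846.9+771.5)/2 × 2 = 1618.4
  [8→10]: (771.5+677.8)/2 × 2 = 1449.3
  [10→14]: (677.8+502.0)/2 × 4 = 2359.6
  Sum = 7968.0 ng/mL·hr
Extrapolated tail: C_last / k_e = 502.0 / 0.081 = 6197.531
AUC_0→∞ = 7968.0 + 6197.531 = 14165.531 ng/mL·hr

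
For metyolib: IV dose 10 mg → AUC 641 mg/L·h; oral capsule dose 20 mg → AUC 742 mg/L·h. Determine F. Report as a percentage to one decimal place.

F = (AUC_ev / D_ev) / (AUC_iv / D_iv)
  = (742/20) / (641/10)
  = 37.1 / 64.1 = 0.5788
  = 57.88%

F = 57.9%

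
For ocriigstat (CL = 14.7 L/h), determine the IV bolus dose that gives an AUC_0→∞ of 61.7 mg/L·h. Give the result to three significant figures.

Dose_iv = CL × AUC_0→∞
     = 14.7 × 61.7 = 906.99 mg

Dose = 907 mg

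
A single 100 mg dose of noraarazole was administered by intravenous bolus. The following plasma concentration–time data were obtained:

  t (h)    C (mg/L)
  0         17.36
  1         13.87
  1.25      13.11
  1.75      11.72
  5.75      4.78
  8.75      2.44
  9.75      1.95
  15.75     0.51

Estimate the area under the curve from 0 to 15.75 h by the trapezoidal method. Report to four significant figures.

AUC = 78.60 mg/L·h

Trapezoidal AUC_0→15.75:
  [0→1]: (17.36+13.87)/2 × 1 = 15.615
  [1→1.25]: (13.87+13.11)/2 × 0.25 = 3.3725
  [1.25→1.75]: (13.11+11.72)/2 × 0.5 = 6.2075
  [1.75→5.75]: (11.72+4.78)/2 × 4 = 33.0
  [5.75→8.75]: (4.78+2.44)/2 × 3 = 10.83
  [8.75→9.75]: (2.44+1.95)/2 × 1 = 2.195
  [9.75→15.75]: (1.95+0.51)/2 × 6 = 7.38
  Sum = 78.6 mg/L·h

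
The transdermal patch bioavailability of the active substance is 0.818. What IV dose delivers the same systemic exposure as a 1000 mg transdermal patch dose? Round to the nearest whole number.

Systemic exposure from an extravascular dose = F × D_ev, so the equivalent IV dose is F × D_ev.
D_iv = F × D_ev = 0.818 × 1000 = 818 mg

D_iv = 818 mg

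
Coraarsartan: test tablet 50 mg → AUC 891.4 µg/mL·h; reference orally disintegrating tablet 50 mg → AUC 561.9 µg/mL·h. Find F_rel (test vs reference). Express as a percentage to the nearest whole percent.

F_rel = (AUC_test/D_test) / (AUC_ref/D_ref)
      = (891.4/50) / (561.9/50)
      = 17.828 / 11.238 = 1.5864 = 158.64%

F_rel = 159%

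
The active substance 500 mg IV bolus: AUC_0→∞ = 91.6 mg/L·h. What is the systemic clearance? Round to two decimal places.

CL = 5.46 L/h

CL = Dose_iv / AUC_0→∞
   = 500 / 91.6 = 5.45852 L/h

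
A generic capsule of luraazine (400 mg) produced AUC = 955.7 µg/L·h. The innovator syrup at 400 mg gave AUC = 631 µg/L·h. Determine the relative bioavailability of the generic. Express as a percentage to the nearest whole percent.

F_rel = (AUC_test/D_test) / (AUC_ref/D_ref)
      = (955.7/400) / (631/400)
      = 2.38925 / 1.5775 = 1.5146 = 151.46%

F_rel = 151%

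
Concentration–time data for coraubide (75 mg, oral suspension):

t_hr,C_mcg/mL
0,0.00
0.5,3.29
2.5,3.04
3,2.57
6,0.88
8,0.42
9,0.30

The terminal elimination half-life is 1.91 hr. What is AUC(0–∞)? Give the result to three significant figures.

Trapezoidal AUC_0→9:
  [0→0.5]: (0.00+3.29)/2 × 0.5 = 0.8225
  [0.5→2.5]: (3.29+3.04)/2 × 2 = 6.33
  [2.5→3]: (3.04+2.57)/2 × 0.5 = 1.4025
  [3→6]: (2.57+0.88)/2 × 3 = 5.175
  [6→8]: (0.88+0.42)/2 × 2 = 1.3
  [8→9]: (0.42+0.30)/2 × 1 = 0.36
  Sum = 15.39 mcg/mL·hr
k_e = ln2 / t½ = 0.693147 / 1.91 = 0.3629 hr^-1
Extrapolated tail: C_last / k_e = 0.30 / 0.3629 = 0.827
AUC_0→∞ = 15.39 + 0.827 = 16.217 mcg/mL·hr

AUC = 16.2 mcg/mL·hr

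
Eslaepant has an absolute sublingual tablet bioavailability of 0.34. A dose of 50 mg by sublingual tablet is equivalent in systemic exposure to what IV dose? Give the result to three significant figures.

D_iv = 17.0 mg

Systemic exposure from an extravascular dose = F × D_ev, so the equivalent IV dose is F × D_ev.
D_iv = F × D_ev = 0.34 × 50 = 17 mg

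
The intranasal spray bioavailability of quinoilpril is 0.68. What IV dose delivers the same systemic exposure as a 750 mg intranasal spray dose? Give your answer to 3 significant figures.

Systemic exposure from an extravascular dose = F × D_ev, so the equivalent IV dose is F × D_ev.
D_iv = F × D_ev = 0.68 × 750 = 510 mg

D_iv = 510 mg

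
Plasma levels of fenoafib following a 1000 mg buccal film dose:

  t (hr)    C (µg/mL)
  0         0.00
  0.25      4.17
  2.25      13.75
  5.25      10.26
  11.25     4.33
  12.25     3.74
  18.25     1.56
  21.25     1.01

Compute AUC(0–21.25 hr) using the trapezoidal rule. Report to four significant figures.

Trapezoidal AUC_0→21.25:
  [0→0.25]: (0.00+4.17)/2 × 0.25 = 0.52125
  [0.25→2.25]: (4.17+13.75)/2 × 2 = 17.92
  [2.25→5.25]: (13.75+10.26)/2 × 3 = 36.015
  [5.25→11.25]: (10.26+4.33)/2 × 6 = 43.77
  [11.25→12.25]: (4.33+3.74)/2 × 1 = 4.035
  [12.25→18.25]: (3.74+1.56)/2 × 6 = 15.9
  [18.25→21.25]: (1.56+1.01)/2 × 3 = 3.855
  Sum = 122.01625 µg/mL·hr

AUC = 122.0 µg/mL·hr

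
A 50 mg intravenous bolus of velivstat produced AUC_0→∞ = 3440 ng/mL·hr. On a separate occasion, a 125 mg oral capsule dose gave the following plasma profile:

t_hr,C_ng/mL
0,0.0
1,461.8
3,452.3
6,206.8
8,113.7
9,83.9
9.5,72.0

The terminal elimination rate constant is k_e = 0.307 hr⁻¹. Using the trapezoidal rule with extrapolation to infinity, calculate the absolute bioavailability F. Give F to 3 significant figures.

F = 0.329

Trapezoidal AUC_0→9.5 (oral capsule):
  [0→1]: (0.0+461.8)/2 × 1 = 230.9
  [1→3]: (461.8+452.3)/2 × 2 = 914.1
  [3→6]: (452.3+206.8)/2 × 3 = 988.65
  [6→8]: (206.8+113.7)/2 × 2 = 320.5
  [8→9]: (113.7+83.9)/2 × 1 = 98.8
  [9→9.5]: (83.9+72.0)/2 × 0.5 = 38.975
  Sum = 2591.925 ng/mL·hr
Tail: C_last/k_e = 72.0/0.307 = 234.528
AUC_0→∞ (oral capsule) = 2591.925 + 234.528 = 2826.453 ng/mL·hr
F = (AUC_ev/D_ev)/(AUC_iv/D_iv) = (2826.453/125)/(3440/50) = 22.611624/68.8 = 0.3287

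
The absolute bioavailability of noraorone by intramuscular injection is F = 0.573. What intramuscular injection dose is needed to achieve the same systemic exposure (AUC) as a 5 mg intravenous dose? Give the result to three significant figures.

For equal systemic exposure: F × D_ev = D_iv
D_ev = D_iv / F = 5 / 0.573 = 8.726 mg

D_intramuscular = 8.73 mg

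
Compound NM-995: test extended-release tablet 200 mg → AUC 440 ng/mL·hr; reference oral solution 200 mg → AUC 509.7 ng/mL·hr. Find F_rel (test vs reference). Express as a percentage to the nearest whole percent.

F_rel = 86%

F_rel = (AUC_test/D_test) / (AUC_ref/D_ref)
      = (440/200) / (509.7/200)
      = 2.2 / 2.5485 = 0.8633 = 86.33%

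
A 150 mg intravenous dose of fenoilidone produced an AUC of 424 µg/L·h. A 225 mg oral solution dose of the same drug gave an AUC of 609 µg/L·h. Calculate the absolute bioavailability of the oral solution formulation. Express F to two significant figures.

F = 0.96

F = (AUC_ev / D_ev) / (AUC_iv / D_iv)
  = (609/225) / (424/150)
  = 2.70667 / 2.82667 = 0.9575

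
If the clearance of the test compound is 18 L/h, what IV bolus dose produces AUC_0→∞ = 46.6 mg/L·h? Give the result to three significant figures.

Dose_iv = CL × AUC_0→∞
     = 18 × 46.6 = 838.8 mg

Dose = 839 mg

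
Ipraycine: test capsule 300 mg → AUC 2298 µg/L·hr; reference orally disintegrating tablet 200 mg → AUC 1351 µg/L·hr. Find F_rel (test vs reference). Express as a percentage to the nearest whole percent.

F_rel = 113%

F_rel = (AUC_test/D_test) / (AUC_ref/D_ref)
      = (2298/300) / (1351/200)
      = 7.66 / 6.755 = 1.1340 = 113.40%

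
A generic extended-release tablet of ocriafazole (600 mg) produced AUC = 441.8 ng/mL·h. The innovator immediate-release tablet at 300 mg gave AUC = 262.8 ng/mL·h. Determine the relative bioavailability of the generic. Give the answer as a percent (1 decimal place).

F_rel = 84.1%

F_rel = (AUC_test/D_test) / (AUC_ref/D_ref)
      = (441.8/600) / (262.8/300)
      = 0.736333 / 0.876 = 0.8406 = 84.06%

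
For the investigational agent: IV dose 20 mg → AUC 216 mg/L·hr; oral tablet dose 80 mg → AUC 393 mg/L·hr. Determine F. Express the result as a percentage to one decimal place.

F = (AUC_ev / D_ev) / (AUC_iv / D_iv)
  = (393/80) / (216/20)
  = 4.9125 / 10.8 = 0.4549
  = 45.49%

F = 45.5%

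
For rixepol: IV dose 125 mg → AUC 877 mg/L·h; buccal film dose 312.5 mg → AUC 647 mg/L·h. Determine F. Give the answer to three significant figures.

F = (AUC_ev / D_ev) / (AUC_iv / D_iv)
  = (647/312.5) / (877/125)
  = 2.0704 / 7.016 = 0.2951

F = 0.295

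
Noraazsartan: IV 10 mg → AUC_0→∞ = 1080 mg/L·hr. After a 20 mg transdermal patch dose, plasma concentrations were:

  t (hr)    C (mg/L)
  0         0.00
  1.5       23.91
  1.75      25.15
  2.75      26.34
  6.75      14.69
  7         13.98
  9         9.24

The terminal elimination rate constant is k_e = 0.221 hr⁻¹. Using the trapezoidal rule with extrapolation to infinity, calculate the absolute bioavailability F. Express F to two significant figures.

Trapezoidal AUC_0→9 (transdermal patch):
  [0→1.5]: (0.00+23.91)/2 × 1.5 = 17.9325
  [1.5→1.75]: (23.91+25.15)/2 × 0.25 = 6.1325
  [1.75→2.75]: (25.15+26.34)/2 × 1 = 25.745
  [2.75→6.75]: (26.34+14.69)/2 × 4 = 82.06
  [6.75→7]: (14.69+13.98)/2 × 0.25 = 3.58375
  [7→9]: (13.98+9.24)/2 × 2 = 23.22
  Sum = 158.67375 mg/L·hr
Tail: C_last/k_e = 9.24/0.221 = 41.810
AUC_0→∞ (transdermal patch) = 158.67375 + 41.810 = 200.48375 mg/L·hr
F = (AUC_ev/D_ev)/(AUC_iv/D_iv) = (200.48375/20)/(1080/10) = 10.0242/108 = 0.0928

F = 0.093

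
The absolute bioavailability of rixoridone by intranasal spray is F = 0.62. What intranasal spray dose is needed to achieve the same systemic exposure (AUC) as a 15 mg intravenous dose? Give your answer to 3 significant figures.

For equal systemic exposure: F × D_ev = D_iv
D_ev = D_iv / F = 15 / 0.62 = 24.1935 mg

D_intranasal = 24.2 mg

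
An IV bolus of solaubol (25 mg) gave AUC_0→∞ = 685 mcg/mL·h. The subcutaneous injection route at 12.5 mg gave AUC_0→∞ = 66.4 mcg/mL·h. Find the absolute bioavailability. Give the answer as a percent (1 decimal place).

F = 19.4%

F = (AUC_ev / D_ev) / (AUC_iv / D_iv)
  = (66.4/12.5) / (685/25)
  = 5.312 / 27.4 = 0.1939
  = 19.39%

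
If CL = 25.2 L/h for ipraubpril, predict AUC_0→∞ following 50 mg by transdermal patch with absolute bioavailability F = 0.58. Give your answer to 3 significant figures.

AUC = 1.15 mg/L·h

AUC_0→∞ = F × Dose / CL
        = 0.58 × 50 / 25.2 = 1.15079 mg/L·h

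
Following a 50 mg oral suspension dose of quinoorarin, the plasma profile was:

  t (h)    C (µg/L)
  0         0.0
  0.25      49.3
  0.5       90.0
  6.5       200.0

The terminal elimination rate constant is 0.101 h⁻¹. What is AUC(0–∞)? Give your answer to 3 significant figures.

Trapezoidal AUC_0→6.5:
  [0→0.25]: (0.0+49.3)/2 × 0.25 = 6.1625
  [0.25→0.5]: (49.3+90.0)/2 × 0.25 = 17.4125
  [0.5→6.5]: (90.0+200.0)/2 × 6 = 870.0
  Sum = 893.575 µg/L·h
Extrapolated tail: C_last / k_e = 200.0 / 0.101 = 1980.198
AUC_0→∞ = 893.575 + 1980.198 = 2873.773 µg/L·h

AUC = 2870 µg/L·h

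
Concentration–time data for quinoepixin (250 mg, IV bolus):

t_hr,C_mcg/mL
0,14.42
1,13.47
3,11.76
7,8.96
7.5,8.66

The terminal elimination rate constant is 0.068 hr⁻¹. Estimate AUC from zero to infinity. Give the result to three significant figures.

Trapezoidal AUC_0→7.5:
  [0→1]: (14.42+13.47)/2 × 1 = 13.945
  [1→3]: (13.47+11.76)/2 × 2 = 25.23
  [3→7]: (11.76+8.96)/2 × 4 = 41.44
  [7→7.5]: (8.96+8.66)/2 × 0.5 = 4.405
  Sum = 85.02 mcg/mL·hr
Extrapolated tail: C_last / k_e = 8.66 / 0.068 = 127.353
AUC_0→∞ = 85.02 + 127.353 = 212.373 mcg/mL·hr

AUC = 212 mcg/mL·hr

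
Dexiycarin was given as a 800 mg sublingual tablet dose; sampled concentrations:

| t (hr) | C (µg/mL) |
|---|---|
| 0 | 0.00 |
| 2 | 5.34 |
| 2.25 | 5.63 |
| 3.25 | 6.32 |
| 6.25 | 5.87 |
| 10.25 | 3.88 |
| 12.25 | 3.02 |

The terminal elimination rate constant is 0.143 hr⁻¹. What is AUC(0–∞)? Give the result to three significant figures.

Trapezoidal AUC_0→12.25:
  [0→2]: (0.00+5.34)/2 × 2 = 5.34
  [2→2.25]: (5.34+5.63)/2 × 0.25 = 1.37125
  [2.25→3.25]: (5.63+6.32)/2 × 1 = 5.975
  [3.25→6.25]: (6.32+5.87)/2 × 3 = 18.285
  [6.25→10.25]: (5.87+3.88)/2 × 4 = 19.5
  [10.25→12.25]: (3.88+3.02)/2 × 2 = 6.9
  Sum = 57.37125 µg/mL·hr
Extrapolated tail: C_last / k_e = 3.02 / 0.143 = 21.119
AUC_0→∞ = 57.37125 + 21.119 = 78.49025 µg/mL·hr

AUC = 78.5 µg/mL·hr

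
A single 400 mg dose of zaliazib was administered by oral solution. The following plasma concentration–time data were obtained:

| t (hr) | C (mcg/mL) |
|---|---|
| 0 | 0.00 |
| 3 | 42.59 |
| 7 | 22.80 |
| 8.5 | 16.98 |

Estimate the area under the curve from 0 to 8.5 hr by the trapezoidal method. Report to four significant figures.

AUC = 224.5 mcg/mL·hr

Trapezoidal AUC_0→8.5:
  [0→3]: (0.00+42.59)/2 × 3 = 63.885
  [3→7]: (42.59+22.80)/2 × 4 = 130.78
  [7→8.5]: (22.80+16.98)/2 × 1.5 = 29.835
  Sum = 224.5 mcg/mL·hr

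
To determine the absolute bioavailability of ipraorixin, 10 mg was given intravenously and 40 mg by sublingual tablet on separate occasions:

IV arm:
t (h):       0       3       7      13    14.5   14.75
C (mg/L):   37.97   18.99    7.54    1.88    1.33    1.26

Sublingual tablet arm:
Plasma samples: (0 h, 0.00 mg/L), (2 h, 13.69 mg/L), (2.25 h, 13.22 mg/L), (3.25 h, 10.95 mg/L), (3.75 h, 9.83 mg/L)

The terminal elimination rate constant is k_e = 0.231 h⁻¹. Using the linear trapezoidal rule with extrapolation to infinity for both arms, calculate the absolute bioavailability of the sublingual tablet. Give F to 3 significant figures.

F = 0.110

Trapezoidal AUC_0→14.75 (IV):
  [0→3]: (37.97+18.99)/2 × 3 = 85.44
  [3→7]: (18.99+7.54)/2 × 4 = 53.06
  [7→13]: (7.54+1.88)/2 × 6 = 28.26
  [13→14.5]: (1.88+1.33)/2 × 1.5 = 2.4075
  [14.5→14.75]: (1.33+1.26)/2 × 0.25 = 0.32375
  Sum = 169.49125 mg/L·h
IV tail: 1.26/0.231 = 5.455; AUC_iv,0→∞ = 169.49125 + 5.455 = 174.94625 mg/L·h
Trapezoidal AUC_0→3.75 (sublingual tablet):
  [0→2]: (0.00+13.69)/2 × 2 = 13.69
  [2→2.25]: (13.69+13.22)/2 × 0.25 = 3.36375
  [2.25→3.25]: (13.22+10.95)/2 × 1 = 12.085
  [3.25→3.75]: (10.95+9.83)/2 × 0.5 = 5.195
  Sum = 34.33375 mg/L·h
sublingual tablet tail: 9.83/0.231 = 42.554; AUC_ev,0→∞ = 34.33375 + 42.554 = 76.88775 mg/L·h
F = (AUC_ev/D_ev)/(AUC_iv/D_iv) = (76.88775/40)/(174.94625/10) = 1.92219/17.494625 = 0.1099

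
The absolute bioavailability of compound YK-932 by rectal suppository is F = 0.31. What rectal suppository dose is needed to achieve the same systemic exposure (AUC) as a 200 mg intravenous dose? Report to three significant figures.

D_rectal = 645 mg

For equal systemic exposure: F × D_ev = D_iv
D_ev = D_iv / F = 200 / 0.31 = 645.161 mg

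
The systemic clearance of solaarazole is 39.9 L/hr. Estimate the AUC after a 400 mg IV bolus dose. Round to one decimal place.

AUC_0→∞ = Dose_iv / CL
        = 400 / 39.9 = 10.0251 mg/L·hr

AUC = 10.0 mg/L·hr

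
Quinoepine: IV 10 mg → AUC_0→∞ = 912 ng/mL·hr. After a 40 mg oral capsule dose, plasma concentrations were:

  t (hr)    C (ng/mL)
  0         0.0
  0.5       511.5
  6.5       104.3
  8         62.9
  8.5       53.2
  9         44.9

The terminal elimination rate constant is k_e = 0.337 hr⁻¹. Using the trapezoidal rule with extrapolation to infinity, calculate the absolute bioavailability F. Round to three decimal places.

F = 0.627

Trapezoidal AUC_0→9 (oral capsule):
  [0→0.5]: (0.0+511.5)/2 × 0.5 = 127.875
  [0.5→6.5]: (511.5+104.3)/2 × 6 = 1847.4
  [6.5→8]: (104.3+62.9)/2 × 1.5 = 125.4
  [8→8.5]: (62.9+53.2)/2 × 0.5 = 29.025
  [8.5→9]: (53.2+44.9)/2 × 0.5 = 24.525
  Sum = 2154.225 ng/mL·hr
Tail: C_last/k_e = 44.9/0.337 = 133.234
AUC_0→∞ (oral capsule) = 2154.225 + 133.234 = 2287.459 ng/mL·hr
F = (AUC_ev/D_ev)/(AUC_iv/D_iv) = (2287.459/40)/(912/10) = 57.186475/91.2 = 0.6270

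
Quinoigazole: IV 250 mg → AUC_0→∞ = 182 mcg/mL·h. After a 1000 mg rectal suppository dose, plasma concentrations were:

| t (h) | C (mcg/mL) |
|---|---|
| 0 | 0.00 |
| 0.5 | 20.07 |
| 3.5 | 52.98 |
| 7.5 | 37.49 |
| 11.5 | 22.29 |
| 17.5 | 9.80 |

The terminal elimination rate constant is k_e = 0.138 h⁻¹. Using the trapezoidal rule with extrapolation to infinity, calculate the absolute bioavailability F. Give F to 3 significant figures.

F = 0.800

Trapezoidal AUC_0→17.5 (rectal suppository):
  [0→0.5]: (0.00+20.07)/2 × 0.5 = 5.0175
  [0.5→3.5]: (20.07+52.98)/2 × 3 = 109.575
  [3.5→7.5]: (52.98+37.49)/2 × 4 = 180.94
  [7.5→11.5]: (37.49+22.29)/2 × 4 = 119.56
  [11.5→17.5]: (22.29+9.80)/2 × 6 = 96.27
  Sum = 511.3625 mcg/mL·h
Tail: C_last/k_e = 9.80/0.138 = 71.014
AUC_0→∞ (rectal suppository) = 511.3625 + 71.014 = 582.3765 mcg/mL·h
F = (AUC_ev/D_ev)/(AUC_iv/D_iv) = (582.3765/1000)/(182/250) = 0.5823765/0.728 = 0.8000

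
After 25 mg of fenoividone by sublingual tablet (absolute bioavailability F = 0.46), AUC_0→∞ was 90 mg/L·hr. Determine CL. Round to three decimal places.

CL = 0.128 L/hr

CL = F × Dose / AUC_0→∞
   = 0.46 × 25 / 90 = 0.127778 L/hr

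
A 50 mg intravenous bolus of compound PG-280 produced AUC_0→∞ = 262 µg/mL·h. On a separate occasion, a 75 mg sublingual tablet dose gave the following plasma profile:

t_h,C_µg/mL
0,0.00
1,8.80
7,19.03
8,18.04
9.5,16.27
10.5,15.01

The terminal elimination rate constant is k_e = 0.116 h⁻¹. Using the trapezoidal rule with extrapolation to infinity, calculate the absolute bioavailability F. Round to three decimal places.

F = 0.705

Trapezoidal AUC_0→10.5 (sublingual tablet):
  [0→1]: (0.00+8.80)/2 × 1 = 4.4
  [1→7]: (8.80+19.03)/2 × 6 = 83.49
  [7→8]: (19.03+18.04)/2 × 1 = 18.535
  [8→9.5]: (18.04+16.27)/2 × 1.5 = 25.7325
  [9.5→10.5]: (16.27+15.01)/2 × 1 = 15.64
  Sum = 147.7975 µg/mL·h
Tail: C_last/k_e = 15.01/0.116 = 129.397
AUC_0→∞ (sublingual tablet) = 147.7975 + 129.397 = 277.1945 µg/mL·h
F = (AUC_ev/D_ev)/(AUC_iv/D_iv) = (277.1945/75)/(262/50) = 3.69593/5.24 = 0.7053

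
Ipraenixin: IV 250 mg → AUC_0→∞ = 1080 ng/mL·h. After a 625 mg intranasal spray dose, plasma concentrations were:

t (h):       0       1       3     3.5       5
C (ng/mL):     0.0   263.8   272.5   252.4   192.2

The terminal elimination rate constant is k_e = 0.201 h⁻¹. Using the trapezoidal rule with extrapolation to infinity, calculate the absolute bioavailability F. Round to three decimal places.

Trapezoidal AUC_0→5 (intranasal spray):
  [0→1]: (0.0+263.8)/2 × 1 = 131.9
  [1→3]: (263.8+272.5)/2 × 2 = 536.3
  [3→3.5]: (272.5+252.4)/2 × 0.5 = 131.225
  [3.5→5]: (252.4+192.2)/2 × 1.5 = 333.45
  Sum = 1132.875 ng/mL·h
Tail: C_last/k_e = 192.2/0.201 = 956.219
AUC_0→∞ (intranasal spray) = 1132.875 + 956.219 = 2089.094 ng/mL·h
F = (AUC_ev/D_ev)/(AUC_iv/D_iv) = (2089.094/625)/(1080/250) = 3.3425504/4.32 = 0.7737

F = 0.774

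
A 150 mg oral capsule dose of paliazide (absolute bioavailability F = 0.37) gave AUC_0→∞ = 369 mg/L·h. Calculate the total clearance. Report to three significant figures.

CL = F × Dose / AUC_0→∞
   = 0.37 × 150 / 369 = 0.150407 L/h

CL = 0.150 L/h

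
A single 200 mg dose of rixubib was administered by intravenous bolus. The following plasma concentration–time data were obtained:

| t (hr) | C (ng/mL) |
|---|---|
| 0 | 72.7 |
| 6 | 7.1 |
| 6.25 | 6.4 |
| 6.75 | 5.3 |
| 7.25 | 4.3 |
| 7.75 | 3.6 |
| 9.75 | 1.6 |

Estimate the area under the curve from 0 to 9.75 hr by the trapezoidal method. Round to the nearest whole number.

AUC = 254 ng/mL·hr

Trapezoidal AUC_0→9.75:
  [0→6]: (72.7+7.1)/2 × 6 = 239.4
  [6→6.25]: (7.1+6.4)/2 × 0.25 = 1.6875
  [6.25→6.75]: (6.4+5.3)/2 × 0.5 = 2.925
  [6.75→7.25]: (5.3+4.3)/2 × 0.5 = 2.4
  [7.25→7.75]: (4.3+3.6)/2 × 0.5 = 1.975
  [7.75→9.75]: (3.6+1.6)/2 × 2 = 5.2
  Sum = 253.5875 ng/mL·hr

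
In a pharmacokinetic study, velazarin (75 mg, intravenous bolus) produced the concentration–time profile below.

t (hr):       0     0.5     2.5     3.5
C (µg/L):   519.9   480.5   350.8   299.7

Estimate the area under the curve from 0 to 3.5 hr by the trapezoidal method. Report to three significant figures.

Trapezoidal AUC_0→3.5:
  [0→0.5]: (519.9+480.5)/2 × 0.5 = 250.1
  [0.5→2.5]: (480.5+350.8)/2 × 2 = 831.3
  [2.5→3.5]: (350.8+299.7)/2 × 1 = 325.25
  Sum = 1406.65 µg/L·hr

AUC = 1410 µg/L·hr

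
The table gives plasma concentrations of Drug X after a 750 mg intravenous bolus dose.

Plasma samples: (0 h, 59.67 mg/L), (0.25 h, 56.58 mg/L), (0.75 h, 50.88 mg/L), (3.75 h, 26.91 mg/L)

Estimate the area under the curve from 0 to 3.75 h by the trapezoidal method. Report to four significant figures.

AUC = 158.1 mg/L·h

Trapezoidal AUC_0→3.75:
  [0→0.25]: (59.67+56.58)/2 × 0.25 = 14.53125
  [0.25→0.75]: (56.58+50.88)/2 × 0.5 = 26.865
  [0.75→3.75]: (50.88+26.91)/2 × 3 = 116.685
  Sum = 158.08125 mg/L·h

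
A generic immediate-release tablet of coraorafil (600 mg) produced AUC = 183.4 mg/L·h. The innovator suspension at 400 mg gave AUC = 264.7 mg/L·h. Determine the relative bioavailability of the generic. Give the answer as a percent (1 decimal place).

F_rel = 46.2%

F_rel = (AUC_test/D_test) / (AUC_ref/D_ref)
      = (183.4/600) / (264.7/400)
      = 0.305667 / 0.66175 = 0.4619 = 46.19%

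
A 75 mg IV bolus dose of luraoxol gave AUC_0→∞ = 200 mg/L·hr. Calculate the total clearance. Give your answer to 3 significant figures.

CL = 0.375 L/hr

CL = Dose_iv / AUC_0→∞
   = 75 / 200 = 0.375 L/hr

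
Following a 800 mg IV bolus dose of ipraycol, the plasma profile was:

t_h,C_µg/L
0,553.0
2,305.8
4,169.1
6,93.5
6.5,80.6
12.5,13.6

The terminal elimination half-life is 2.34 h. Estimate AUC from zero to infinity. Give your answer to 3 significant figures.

AUC = 1970 µg/L·h

Trapezoidal AUC_0→12.5:
  [0→2]: (553.0+305.8)/2 × 2 = 858.8
  [2→4]: (305.8+169.1)/2 × 2 = 474.9
  [4→6]: (169.1+93.5)/2 × 2 = 262.6
  [6→6.5]: (93.5+80.6)/2 × 0.5 = 43.525
  [6.5→12.5]: (80.6+13.6)/2 × 6 = 282.6
  Sum = 1922.425 µg/L·h
k_e = ln2 / t½ = 0.693147 / 2.34 = 0.2962 h^-1
Extrapolated tail: C_last / k_e = 13.6 / 0.2962 = 45.915
AUC_0→∞ = 1922.425 + 45.915 = 1968.34 µg/L·h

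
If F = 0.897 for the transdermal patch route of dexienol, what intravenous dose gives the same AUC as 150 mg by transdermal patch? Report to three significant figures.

Systemic exposure from an extravascular dose = F × D_ev, so the equivalent IV dose is F × D_ev.
D_iv = F × D_ev = 0.897 × 150 = 134.55 mg

D_iv = 135 mg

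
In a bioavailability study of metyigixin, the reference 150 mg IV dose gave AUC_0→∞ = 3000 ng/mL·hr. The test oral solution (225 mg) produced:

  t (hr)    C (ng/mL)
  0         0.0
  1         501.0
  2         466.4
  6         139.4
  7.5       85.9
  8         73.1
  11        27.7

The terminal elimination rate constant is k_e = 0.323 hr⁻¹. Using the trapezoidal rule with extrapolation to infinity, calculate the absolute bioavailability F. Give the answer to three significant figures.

F = 0.531

Trapezoidal AUC_0→11 (oral solution):
  [0→1]: (0.0+501.0)/2 × 1 = 250.5
  [1→2]: (501.0+466.4)/2 × 1 = 483.7
  [2→6]: (466.4+139.4)/2 × 4 = 1211.6
  [6→7.5]: (139.4+85.9)/2 × 1.5 = 168.975
  [7.5→8]: (85.9+73.1)/2 × 0.5 = 39.75
  [8→11]: (73.1+27.7)/2 × 3 = 151.2
  Sum = 2305.725 ng/mL·hr
Tail: C_last/k_e = 27.7/0.323 = 85.759
AUC_0→∞ (oral solution) = 2305.725 + 85.759 = 2391.484 ng/mL·hr
F = (AUC_ev/D_ev)/(AUC_iv/D_iv) = (2391.484/225)/(3000/150) = 10.6288/20 = 0.5314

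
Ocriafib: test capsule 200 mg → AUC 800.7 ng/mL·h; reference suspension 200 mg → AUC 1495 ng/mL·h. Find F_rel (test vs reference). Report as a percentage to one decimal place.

F_rel = (AUC_test/D_test) / (AUC_ref/D_ref)
      = (800.7/200) / (1495/200)
      = 4.0035 / 7.475 = 0.5356 = 53.56%

F_rel = 53.6%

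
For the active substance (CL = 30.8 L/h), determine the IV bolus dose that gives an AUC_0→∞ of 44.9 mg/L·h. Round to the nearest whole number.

Dose = 1383 mg

Dose_iv = CL × AUC_0→∞
     = 30.8 × 44.9 = 1382.92 mg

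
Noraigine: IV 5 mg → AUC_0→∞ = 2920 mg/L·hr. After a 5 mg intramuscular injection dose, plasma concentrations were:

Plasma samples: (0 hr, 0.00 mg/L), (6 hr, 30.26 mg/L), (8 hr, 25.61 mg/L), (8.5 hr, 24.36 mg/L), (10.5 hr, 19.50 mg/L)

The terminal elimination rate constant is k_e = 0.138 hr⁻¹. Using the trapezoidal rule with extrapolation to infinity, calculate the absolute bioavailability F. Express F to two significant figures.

Trapezoidal AUC_0→10.5 (intramuscular injection):
  [0→6]: (0.00+30.26)/2 × 6 = 90.78
  [6→8]: (30.26+25.61)/2 × 2 = 55.87
  [8→8.5]: (25.61+24.36)/2 × 0.5 = 12.4925
  [8.5→10.5]: (24.36+19.50)/2 × 2 = 43.86
  Sum = 203.0025 mg/L·hr
Tail: C_last/k_e = 19.50/0.138 = 141.304
AUC_0→∞ (intramuscular injection) = 203.0025 + 141.304 = 344.3065 mg/L·hr
F = (AUC_ev/D_ev)/(AUC_iv/D_iv) = (344.3065/5)/(2920/5) = 68.8613/584 = 0.1179

F = 0.12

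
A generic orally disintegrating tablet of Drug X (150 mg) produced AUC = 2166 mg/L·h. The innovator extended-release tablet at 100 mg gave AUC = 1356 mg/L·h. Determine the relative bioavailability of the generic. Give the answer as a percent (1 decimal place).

F_rel = (AUC_test/D_test) / (AUC_ref/D_ref)
      = (2166/150) / (1356/100)
      = 14.44 / 13.56 = 1.0649 = 106.49%

F_rel = 106.5%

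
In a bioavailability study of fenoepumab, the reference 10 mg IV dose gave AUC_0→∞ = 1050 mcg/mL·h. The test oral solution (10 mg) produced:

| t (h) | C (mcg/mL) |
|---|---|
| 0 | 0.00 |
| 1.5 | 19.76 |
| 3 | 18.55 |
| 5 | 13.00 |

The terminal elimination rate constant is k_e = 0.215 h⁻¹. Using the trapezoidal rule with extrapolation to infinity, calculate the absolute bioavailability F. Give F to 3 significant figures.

F = 0.129

Trapezoidal AUC_0→5 (oral solution):
  [0→1.5]: (0.00+19.76)/2 × 1.5 = 14.82
  [1.5→3]: (19.76+18.55)/2 × 1.5 = 28.7325
  [3→5]: (18.55+13.00)/2 × 2 = 31.55
  Sum = 75.1025 mcg/mL·h
Tail: C_last/k_e = 13.00/0.215 = 60.465
AUC_0→∞ (oral solution) = 75.1025 + 60.465 = 135.5675 mcg/mL·h
F = (AUC_ev/D_ev)/(AUC_iv/D_iv) = (135.5675/10)/(1050/10) = 13.55675/105 = 0.1291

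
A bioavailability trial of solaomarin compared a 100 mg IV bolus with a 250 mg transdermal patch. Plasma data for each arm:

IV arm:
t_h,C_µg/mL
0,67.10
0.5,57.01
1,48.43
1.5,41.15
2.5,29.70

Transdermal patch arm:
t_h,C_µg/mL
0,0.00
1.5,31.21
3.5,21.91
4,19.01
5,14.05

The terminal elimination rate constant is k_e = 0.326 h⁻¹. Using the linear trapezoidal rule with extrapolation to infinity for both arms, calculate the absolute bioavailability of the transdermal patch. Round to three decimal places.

F = 0.284

Trapezoidal AUC_0→2.5 (IV):
  [0→0.5]: (67.10+57.01)/2 × 0.5 = 31.0275
  [0.5→1]: (57.01+48.43)/2 × 0.5 = 26.36
  [1→1.5]: (48.43+41.15)/2 × 0.5 = 22.395
  [1.5→2.5]: (41.15+29.70)/2 × 1 = 35.425
  Sum = 115.2075 µg/mL·h
IV tail: 29.70/0.326 = 91.104; AUC_iv,0→∞ = 115.2075 + 91.104 = 206.3115 µg/mL·h
Trapezoidal AUC_0→5 (transdermal patch):
  [0→1.5]: (0.00+31.21)/2 × 1.5 = 23.4075
  [1.5→3.5]: (31.21+21.91)/2 × 2 = 53.12
  [3.5→4]: (21.91+19.01)/2 × 0.5 = 10.23
  [4→5]: (19.01+14.05)/2 × 1 = 16.53
  Sum = 103.2875 µg/mL·h
transdermal patch tail: 14.05/0.326 = 43.098; AUC_ev,0→∞ = 103.2875 + 43.098 = 146.3855 µg/mL·h
F = (AUC_ev/D_ev)/(AUC_iv/D_iv) = (146.3855/250)/(206.3115/100) = 0.585542/2.063115 = 0.2838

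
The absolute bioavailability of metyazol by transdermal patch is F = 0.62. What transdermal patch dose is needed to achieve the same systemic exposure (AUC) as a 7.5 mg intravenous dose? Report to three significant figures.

For equal systemic exposure: F × D_ev = D_iv
D_ev = D_iv / F = 7.5 / 0.62 = 12.0968 mg

D_transdermal = 12.1 mg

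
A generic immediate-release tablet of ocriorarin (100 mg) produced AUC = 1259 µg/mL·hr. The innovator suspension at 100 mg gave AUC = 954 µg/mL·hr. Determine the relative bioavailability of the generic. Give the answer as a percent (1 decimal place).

F_rel = (AUC_test/D_test) / (AUC_ref/D_ref)
      = (1259/100) / (954/100)
      = 12.59 / 9.54 = 1.3197 = 131.97%

F_rel = 132.0%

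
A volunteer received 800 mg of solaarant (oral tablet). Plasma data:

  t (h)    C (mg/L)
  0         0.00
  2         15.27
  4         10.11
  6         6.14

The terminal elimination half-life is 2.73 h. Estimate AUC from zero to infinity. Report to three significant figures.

Trapezoidal AUC_0→6:
  [0→2]: (0.00+15.27)/2 × 2 = 15.27
  [2→4]: (15.27+10.11)/2 × 2 = 25.38
  [4→6]: (10.11+6.14)/2 × 2 = 16.25
  Sum = 56.9 mg/L·h
k_e = ln2 / t½ = 0.693147 / 2.73 = 0.2539 h^-1
Extrapolated tail: C_last / k_e = 6.14 / 0.2539 = 24.183
AUC_0→∞ = 56.9 + 24.183 = 81.083 mg/L·h

AUC = 81.1 mg/L·h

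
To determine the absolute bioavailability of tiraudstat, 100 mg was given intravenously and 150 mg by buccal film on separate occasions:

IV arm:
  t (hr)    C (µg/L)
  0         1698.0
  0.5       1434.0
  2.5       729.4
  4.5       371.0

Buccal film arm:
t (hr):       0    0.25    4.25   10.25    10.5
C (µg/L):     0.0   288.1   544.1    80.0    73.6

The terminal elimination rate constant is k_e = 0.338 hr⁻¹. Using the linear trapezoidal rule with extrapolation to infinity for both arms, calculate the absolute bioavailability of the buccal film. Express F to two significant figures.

Trapezoidal AUC_0→4.5 (IV):
  [0→0.5]: (1698.0+1434.0)/2 × 0.5 = 783.0
  [0.5→2.5]: (1434.0+729.4)/2 × 2 = 2163.4
  [2.5→4.5]: (729.4+371.0)/2 × 2 = 1100.4
  Sum = 4046.8 µg/L·hr
IV tail: 371.0/0.338 = 1097.633; AUC_iv,0→∞ = 4046.8 + 1097.633 = 5144.433 µg/L·hr
Trapezoidal AUC_0→10.5 (buccal film):
  [0→0.25]: (0.0+288.1)/2 × 0.25 = 36.0125
  [0.25→4.25]: (288.1+544.1)/2 × 4 = 1664.4
  [4.25→10.25]: (544.1+80.0)/2 × 6 = 1872.3
  [10.25→10.5]: (80.0+73.6)/2 × 0.25 = 19.2
  Sum = 3591.9125 µg/L·hr
buccal film tail: 73.6/0.338 = 217.751; AUC_ev,0→∞ = 3591.9125 + 217.751 = 3809.6635 µg/L·hr
F = (AUC_ev/D_ev)/(AUC_iv/D_iv) = (3809.6635/150)/(5144.433/100) = 25.3978/51.44433 = 0.4937

F = 0.49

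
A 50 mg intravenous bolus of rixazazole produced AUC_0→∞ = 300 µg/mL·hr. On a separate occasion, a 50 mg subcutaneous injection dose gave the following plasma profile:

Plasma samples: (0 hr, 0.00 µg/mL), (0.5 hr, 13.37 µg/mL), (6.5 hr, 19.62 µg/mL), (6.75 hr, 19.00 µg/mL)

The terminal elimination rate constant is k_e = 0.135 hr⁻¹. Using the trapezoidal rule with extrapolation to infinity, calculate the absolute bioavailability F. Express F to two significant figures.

F = 0.83

Trapezoidal AUC_0→6.75 (subcutaneous injection):
  [0→0.5]: (0.00+13.37)/2 × 0.5 = 3.3425
  [0.5→6.5]: (13.37+19.62)/2 × 6 = 98.97
  [6.5→6.75]: (19.62+19.00)/2 × 0.25 = 4.8275
  Sum = 107.14 µg/mL·hr
Tail: C_last/k_e = 19.00/0.135 = 140.741
AUC_0→∞ (subcutaneous injection) = 107.14 + 140.741 = 247.881 µg/mL·hr
F = (AUC_ev/D_ev)/(AUC_iv/D_iv) = (247.881/50)/(300/50) = 4.95762/6 = 0.8263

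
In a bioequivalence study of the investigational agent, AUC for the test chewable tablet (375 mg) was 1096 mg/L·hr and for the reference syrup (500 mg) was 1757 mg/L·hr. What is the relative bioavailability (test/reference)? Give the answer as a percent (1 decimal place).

F_rel = (AUC_test/D_test) / (AUC_ref/D_ref)
      = (1096/375) / (1757/500)
      = 2.92267 / 3.514 = 0.8317 = 83.17%

F_rel = 83.2%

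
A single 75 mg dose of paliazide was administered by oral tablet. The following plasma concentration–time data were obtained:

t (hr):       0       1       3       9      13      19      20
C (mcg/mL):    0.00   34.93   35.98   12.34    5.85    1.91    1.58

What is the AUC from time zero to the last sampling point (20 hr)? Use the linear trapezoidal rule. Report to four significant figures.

AUC = 294.7 mcg/mL·hr

Trapezoidal AUC_0→20:
  [0→1]: (0.00+34.93)/2 × 1 = 17.465
  [1→3]: (34.93+35.98)/2 × 2 = 70.91
  [3→9]: (35.98+12.34)/2 × 6 = 144.96
  [9→13]: (12.34+5.85)/2 × 4 = 36.38
  [13→19]: (5.85+1.91)/2 × 6 = 23.28
  [19→20]: (1.91+1.58)/2 × 1 = 1.745
  Sum = 294.74 mcg/mL·hr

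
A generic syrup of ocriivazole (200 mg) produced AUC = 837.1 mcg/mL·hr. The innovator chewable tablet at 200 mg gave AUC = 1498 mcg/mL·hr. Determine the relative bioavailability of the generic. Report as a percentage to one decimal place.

F_rel = (AUC_test/D_test) / (AUC_ref/D_ref)
      = (837.1/200) / (1498/200)
      = 4.1855 / 7.49 = 0.5588 = 55.88%

F_rel = 55.9%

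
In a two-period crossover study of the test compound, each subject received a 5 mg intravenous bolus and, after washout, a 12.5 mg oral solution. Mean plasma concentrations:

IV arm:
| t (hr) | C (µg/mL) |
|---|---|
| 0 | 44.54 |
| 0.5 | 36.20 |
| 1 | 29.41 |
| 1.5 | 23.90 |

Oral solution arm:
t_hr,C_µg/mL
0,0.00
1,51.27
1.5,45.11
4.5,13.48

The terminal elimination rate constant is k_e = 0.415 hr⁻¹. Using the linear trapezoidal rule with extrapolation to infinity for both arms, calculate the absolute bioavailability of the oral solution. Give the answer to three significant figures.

F = 0.633

Trapezoidal AUC_0→1.5 (IV):
  [0→0.5]: (44.54+36.20)/2 × 0.5 = 20.185
  [0.5→1]: (36.20+29.41)/2 × 0.5 = 16.4025
  [1→1.5]: (29.41+23.90)/2 × 0.5 = 13.3275
  Sum = 49.915 µg/mL·hr
IV tail: 23.90/0.415 = 57.590; AUC_iv,0→∞ = 49.915 + 57.590 = 107.505 µg/mL·hr
Trapezoidal AUC_0→4.5 (oral solution):
  [0→1]: (0.00+51.27)/2 × 1 = 25.635
  [1→1.5]: (51.27+45.11)/2 × 0.5 = 24.095
  [1.5→4.5]: (45.11+13.48)/2 × 3 = 87.885
  Sum = 137.615 µg/mL·hr
oral solution tail: 13.48/0.415 = 32.482; AUC_ev,0→∞ = 137.615 + 32.482 = 170.097 µg/mL·hr
F = (AUC_ev/D_ev)/(AUC_iv/D_iv) = (170.097/12.5)/(107.505/5) = 13.60776/21.501 = 0.6329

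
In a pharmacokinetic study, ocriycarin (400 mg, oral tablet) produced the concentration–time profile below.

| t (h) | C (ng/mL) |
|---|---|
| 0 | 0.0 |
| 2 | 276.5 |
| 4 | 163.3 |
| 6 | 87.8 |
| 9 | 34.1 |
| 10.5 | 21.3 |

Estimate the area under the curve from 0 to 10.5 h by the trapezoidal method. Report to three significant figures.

AUC = 1190 ng/mL·h

Trapezoidal AUC_0→10.5:
  [0→2]: (0.0+276.5)/2 × 2 = 276.5
  [2→4]: (276.5+163.3)/2 × 2 = 439.8
  [4→6]: (163.3+87.8)/2 × 2 = 251.1
  [6→9]: (87.8+34.1)/2 × 3 = 182.85
  [9→10.5]: (34.1+21.3)/2 × 1.5 = 41.55
  Sum = 1191.8 ng/mL·h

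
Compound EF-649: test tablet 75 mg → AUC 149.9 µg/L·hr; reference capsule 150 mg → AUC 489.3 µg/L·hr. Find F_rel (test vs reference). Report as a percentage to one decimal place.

F_rel = 61.3%

F_rel = (AUC_test/D_test) / (AUC_ref/D_ref)
      = (149.9/75) / (489.3/150)
      = 1.99867 / 3.262 = 0.6127 = 61.27%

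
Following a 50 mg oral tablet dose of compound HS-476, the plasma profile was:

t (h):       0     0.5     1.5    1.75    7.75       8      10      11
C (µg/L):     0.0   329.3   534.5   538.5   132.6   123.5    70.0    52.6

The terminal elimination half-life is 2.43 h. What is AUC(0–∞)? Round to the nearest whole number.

Trapezoidal AUC_0→11:
  [0→0.5]: (0.0+329.3)/2 × 0.5 = 82.325
  [0.5→1.5]: (329.3+534.5)/2 × 1 = 431.9
  [1.5→1.75]: (534.5+538.5)/2 × 0.25 = 134.125
  [1.75→7.75]: (538.5+132.6)/2 × 6 = 2013.3
  [7.75→8]: (132.6+123.5)/2 × 0.25 = 32.0125
  [8→10]: (123.5+70.0)/2 × 2 = 193.5
  [10→11]: (70.0+52.6)/2 × 1 = 61.3
  Sum = 2948.4625 µg/L·h
k_e = ln2 / t½ = 0.693147 / 2.43 = 0.2852 h^-1
Extrapolated tail: C_last / k_e = 52.6 / 0.2852 = 184.432
AUC_0→∞ = 2948.4625 + 184.432 = 3132.8945 µg/L·h

AUC = 3133 µg/L·h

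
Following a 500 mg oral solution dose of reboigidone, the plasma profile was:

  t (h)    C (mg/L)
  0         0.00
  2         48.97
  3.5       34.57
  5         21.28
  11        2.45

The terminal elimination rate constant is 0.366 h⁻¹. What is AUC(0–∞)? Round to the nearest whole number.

Trapezoidal AUC_0→11:
  [0→2]: (0.00+48.97)/2 × 2 = 48.97
  [2→3.5]: (48.97+34.57)/2 × 1.5 = 62.655
  [3.5→5]: (34.57+21.28)/2 × 1.5 = 41.8875
  [5→11]: (21.28+2.45)/2 × 6 = 71.19
  Sum = 224.7025 mg/L·h
Extrapolated tail: C_last / k_e = 2.45 / 0.366 = 6.694
AUC_0→∞ = 224.7025 + 6.694 = 231.3965 mg/L·h

AUC = 231 mg/L·h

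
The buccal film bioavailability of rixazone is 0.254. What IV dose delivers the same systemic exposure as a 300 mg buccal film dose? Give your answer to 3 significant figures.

Systemic exposure from an extravascular dose = F × D_ev, so the equivalent IV dose is F × D_ev.
D_iv = F × D_ev = 0.254 × 300 = 76.2 mg

D_iv = 76.2 mg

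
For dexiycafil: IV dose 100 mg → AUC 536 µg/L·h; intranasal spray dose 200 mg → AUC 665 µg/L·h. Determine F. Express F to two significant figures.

F = 0.62

F = (AUC_ev / D_ev) / (AUC_iv / D_iv)
  = (665/200) / (536/100)
  = 3.325 / 5.36 = 0.6203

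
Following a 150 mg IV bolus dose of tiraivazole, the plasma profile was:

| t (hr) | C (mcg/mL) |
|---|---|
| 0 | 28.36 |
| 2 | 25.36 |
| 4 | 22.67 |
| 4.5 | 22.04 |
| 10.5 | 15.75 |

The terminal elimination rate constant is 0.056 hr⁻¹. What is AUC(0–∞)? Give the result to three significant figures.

Trapezoidal AUC_0→10.5:
  [0→2]: (28.36+25.36)/2 × 2 = 53.72
  [2→4]: (25.36+22.67)/2 × 2 = 48.03
  [4→4.5]: (22.67+22.04)/2 × 0.5 = 11.1775
  [4.5→10.5]: (22.04+15.75)/2 × 6 = 113.37
  Sum = 226.2975 mcg/mL·hr
Extrapolated tail: C_last / k_e = 15.75 / 0.056 = 281.250
AUC_0→∞ = 226.2975 + 281.250 = 507.5475 mcg/mL·hr

AUC = 508 mcg/mL·hr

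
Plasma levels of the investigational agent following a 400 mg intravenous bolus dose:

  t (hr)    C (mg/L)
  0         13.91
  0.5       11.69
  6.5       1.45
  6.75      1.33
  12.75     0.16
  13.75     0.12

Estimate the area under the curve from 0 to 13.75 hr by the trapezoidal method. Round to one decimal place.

Trapezoidal AUC_0→13.75:
  [0→0.5]: (13.91+11.69)/2 × 0.5 = 6.4
  [0.5→6.5]: (11.69+1.45)/2 × 6 = 39.42
  [6.5→6.75]: (1.45+1.33)/2 × 0.25 = 0.3475
  [6.75→12.75]: (1.33+0.16)/2 × 6 = 4.47
  [12.75→13.75]: (0.16+0.12)/2 × 1 = 0.14
  Sum = 50.7775 mg/L·hr

AUC = 50.8 mg/L·hr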